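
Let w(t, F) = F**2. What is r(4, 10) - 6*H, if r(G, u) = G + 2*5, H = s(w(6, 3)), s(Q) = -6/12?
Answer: 17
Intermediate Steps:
s(Q) = -1/2 (s(Q) = -6*1/12 = -1/2)
H = -1/2 ≈ -0.50000
r(G, u) = 10 + G (r(G, u) = G + 10 = 10 + G)
r(4, 10) - 6*H = (10 + 4) - 6*(-1/2) = 14 + 3 = 17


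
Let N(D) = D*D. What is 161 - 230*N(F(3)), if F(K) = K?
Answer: -1909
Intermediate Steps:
N(D) = D**2
161 - 230*N(F(3)) = 161 - 230*3**2 = 161 - 230*9 = 161 - 2070 = -1909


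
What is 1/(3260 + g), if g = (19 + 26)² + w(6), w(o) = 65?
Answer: 1/5350 ≈ 0.00018692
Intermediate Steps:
g = 2090 (g = (19 + 26)² + 65 = 45² + 65 = 2025 + 65 = 2090)
1/(3260 + g) = 1/(3260 + 2090) = 1/5350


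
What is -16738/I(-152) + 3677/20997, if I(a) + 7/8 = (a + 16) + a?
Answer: 2820079835/48524067 ≈ 58.117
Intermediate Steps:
I(a) = 121/8 + 2*a (I(a) = -7/8 + ((a + 16) + a) = -7/8 + ((16 + a) + a) = -7/8 + (16 + 2*a) = 121/8 + 2*a)
-16738/I(-152) + 3677/20997 = -16738/(121/8 + 2*(-152)) + 3677/20997 = -16738/(121/8 - 304) + 3677*(1/20997) = -16738/(-2311/8) + 3677/20997 = -16738*(-8/2311) + 3677/20997 = 133904/2311 + 3677/20997 = 2820079835/48524067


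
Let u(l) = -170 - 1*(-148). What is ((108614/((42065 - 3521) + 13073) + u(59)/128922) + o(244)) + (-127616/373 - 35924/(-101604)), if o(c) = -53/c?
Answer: -290495756010711639237/854666657221507316 ≈ -339.89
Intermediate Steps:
u(l) = -22 (u(l) = -170 + 148 = -22)
((108614/((42065 - 3521) + 13073) + u(59)/128922) + o(244)) + (-127616/373 - 35924/(-101604)) = ((108614/((42065 - 3521) + 13073) - 22/128922) - 53/244) + (-127616/373 - 35924/(-101604)) = ((108614/(38544 + 13073) - 22*1/128922) - 53*1/244) + (-127616*1/373 - 35924*(-1/101604)) = ((108614/51617 - 11/64461) - 53/244) + (-127616/373 + 8981/25401) = ((108614*(1/51617) - 11/64461) - 53/244) - 3238224103/9474573 = ((108614/51617 - 11/64461) - 53/244) - 3238224103/9474573 = (7000799267/3327283437 - 53/244) - 3238224103/9474573 = 1531848998987/811857158628 - 3238224103/9474573 = -290495756010711639237/854666657221507316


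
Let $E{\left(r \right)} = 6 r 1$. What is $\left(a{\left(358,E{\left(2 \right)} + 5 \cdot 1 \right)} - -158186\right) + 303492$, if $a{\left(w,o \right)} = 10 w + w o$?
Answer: $471344$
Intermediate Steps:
$E{\left(r \right)} = 6 r$
$a{\left(w,o \right)} = 10 w + o w$
$\left(a{\left(358,E{\left(2 \right)} + 5 \cdot 1 \right)} - -158186\right) + 303492 = \left(358 \left(10 + \left(6 \cdot 2 + 5 \cdot 1\right)\right) - -158186\right) + 303492 = \left(358 \left(10 + \left(12 + 5\right)\right) + 158186\right) + 303492 = \left(358 \left(10 + 17\right) + 158186\right) + 303492 = \left(358 \cdot 27 + 158186\right) + 303492 = \left(9666 + 158186\right) + 303492 = 167852 + 303492 = 471344$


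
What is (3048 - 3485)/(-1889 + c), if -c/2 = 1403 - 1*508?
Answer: 437/3679 ≈ 0.11878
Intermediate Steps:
c = -1790 (c = -2*(1403 - 1*508) = -2*(1403 - 508) = -2*895 = -1790)
(3048 - 3485)/(-1889 + c) = (3048 - 3485)/(-1889 - 1790) = -437/(-3679) = -437*(-1/3679) = 437/3679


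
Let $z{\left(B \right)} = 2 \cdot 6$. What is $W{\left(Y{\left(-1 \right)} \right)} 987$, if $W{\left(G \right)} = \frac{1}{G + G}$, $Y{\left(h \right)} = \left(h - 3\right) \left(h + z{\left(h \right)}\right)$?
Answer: $- \frac{987}{88} \approx -11.216$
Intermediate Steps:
$z{\left(B \right)} = 12$
$Y{\left(h \right)} = \left(-3 + h\right) \left(12 + h\right)$ ($Y{\left(h \right)} = \left(h - 3\right) \left(h + 12\right) = \left(-3 + h\right) \left(12 + h\right)$)
$W{\left(G \right)} = \frac{1}{2 G}$
$W{\left(Y{\left(-1 \right)} \right)} 987 = \frac{1}{2 \left(-36 + \left(-1\right)^{2} + 9 \left(-1\right)\right)} 987 = \frac{1}{2 \left(-36 + 1 - 9\right)} 987 = \frac{1}{2 \left(-44\right)} 987 = \frac{1}{2} \left(- \frac{1}{44}\right) 987 = \left(- \frac{1}{88}\right) 987 = - \frac{987}{88}$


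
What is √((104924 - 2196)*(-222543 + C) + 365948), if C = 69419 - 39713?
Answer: 2*I*√4952348347 ≈ 1.4075e+5*I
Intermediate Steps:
C = 29706
√((104924 - 2196)*(-222543 + C) + 365948) = √((104924 - 2196)*(-222543 + 29706) + 365948) = √(102728*(-192837) + 365948) = √(-19809759336 + 365948) = √(-19809393388) = 2*I*√4952348347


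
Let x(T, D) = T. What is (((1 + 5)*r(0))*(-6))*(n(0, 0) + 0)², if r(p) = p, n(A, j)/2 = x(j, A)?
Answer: 0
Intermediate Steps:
n(A, j) = 2*j
(((1 + 5)*r(0))*(-6))*(n(0, 0) + 0)² = (((1 + 5)*0)*(-6))*(2*0 + 0)² = ((6*0)*(-6))*(0 + 0)² = (0*(-6))*0² = 0*0 = 0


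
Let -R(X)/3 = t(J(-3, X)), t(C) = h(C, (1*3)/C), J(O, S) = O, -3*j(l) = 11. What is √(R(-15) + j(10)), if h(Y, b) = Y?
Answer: 4*√3/3 ≈ 2.3094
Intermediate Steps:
j(l) = -11/3 (j(l) = -⅓*11 = -11/3)
t(C) = C
R(X) = 9 (R(X) = -3*(-3) = 9)
√(R(-15) + j(10)) = √(9 - 11/3) = √(16/3) = 4*√3/3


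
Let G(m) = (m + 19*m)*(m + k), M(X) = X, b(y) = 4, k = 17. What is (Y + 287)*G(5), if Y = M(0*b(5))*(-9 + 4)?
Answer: 631400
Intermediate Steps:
G(m) = 20*m*(17 + m) (G(m) = (m + 19*m)*(m + 17) = (20*m)*(17 + m) = 20*m*(17 + m))
Y = 0 (Y = (0*4)*(-9 + 4) = 0*(-5) = 0)
(Y + 287)*G(5) = (0 + 287)*(20*5*(17 + 5)) = 287*(20*5*22) = 287*2200 = 631400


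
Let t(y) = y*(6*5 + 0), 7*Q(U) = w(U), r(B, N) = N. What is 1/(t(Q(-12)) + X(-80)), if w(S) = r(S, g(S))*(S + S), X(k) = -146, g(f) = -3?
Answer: 7/1138 ≈ 0.0061511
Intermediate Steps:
w(S) = -6*S (w(S) = -3*(S + S) = -6*S)
Q(U) = -6*U/7 (Q(U) = (-6*U)/7 = -6*U/7)
t(y) = 30*y (t(y) = y*(30 + 0) = y*30 = 30*y)
1/(t(Q(-12)) + X(-80)) = 1/(30*(-6/7*(-12)) - 146) = 1/(30*(72/7) - 146) = 1/(2160/7 - 146) = 1/(1138/7) = 7/1138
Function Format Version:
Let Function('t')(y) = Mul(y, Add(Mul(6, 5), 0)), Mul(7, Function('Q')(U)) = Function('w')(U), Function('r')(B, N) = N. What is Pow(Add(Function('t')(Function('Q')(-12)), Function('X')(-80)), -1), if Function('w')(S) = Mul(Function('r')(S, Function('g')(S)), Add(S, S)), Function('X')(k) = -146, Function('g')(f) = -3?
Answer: Rational(7, 1138) ≈ 0.0061511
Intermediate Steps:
Function('w')(S) = Mul(-6, S) (Function('w')(S) = Mul(-3, Add(S, S)) = Mul(-3, Mul(2, S)) = Mul(-6, S))
Function('Q')(U) = Mul(Rational(-6, 7), U) (Function('Q')(U) = Mul(Rational(1, 7), Mul(-6, U)) = Mul(Rational(-6, 7), U))
Function('t')(y) = Mul(30, y) (Function('t')(y) = Mul(y, Add(30, 0)) = Mul(y, 30) = Mul(30, y))
Pow(Add(Function('t')(Function('Q')(-12)), Function('X')(-80)), -1) = Pow(Add(Mul(30, Mul(Rational(-6, 7), -12)), -146), -1) = Pow(Add(Mul(30, Rational(72, 7)), -146), -1) = Pow(Add(Rational(2160, 7), -146), -1) = Pow(Rational(1138, 7), -1) = Rational(7, 1138)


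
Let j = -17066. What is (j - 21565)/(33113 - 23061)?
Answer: -38631/10052 ≈ -3.8431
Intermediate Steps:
(j - 21565)/(33113 - 23061) = (-17066 - 21565)/(33113 - 23061) = -38631/10052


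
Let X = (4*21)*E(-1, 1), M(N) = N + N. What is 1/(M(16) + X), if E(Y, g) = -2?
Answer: -1/136 ≈ -0.0073529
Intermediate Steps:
M(N) = 2*N
X = -168 (X = (4*21)*(-2) = 84*(-2) = -168)
1/(M(16) + X) = 1/(2*16 - 168) = 1/(32 - 168) = 1/(-136) = -1/136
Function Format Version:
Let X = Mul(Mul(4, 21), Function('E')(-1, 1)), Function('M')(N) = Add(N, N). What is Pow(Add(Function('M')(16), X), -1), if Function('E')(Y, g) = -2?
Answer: Rational(-1, 136) ≈ -0.0073529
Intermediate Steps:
Function('M')(N) = Mul(2, N)
X = -168 (X = Mul(Mul(4, 21), -2) = Mul(84, -2) = -168)
Pow(Add(Function('M')(16), X), -1) = Pow(Add(Mul(2, 16), -168), -1) = Pow(Add(32, -168), -1) = Pow(-136, -1) = Rational(-1, 136)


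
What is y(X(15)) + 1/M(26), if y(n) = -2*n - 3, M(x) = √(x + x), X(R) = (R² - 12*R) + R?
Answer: -123 + √13/26 ≈ -122.86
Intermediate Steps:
X(R) = R² - 11*R
M(x) = √2*√x (M(x) = √(2*x) = √2*√x)
y(n) = -3 - 2*n
y(X(15)) + 1/M(26) = (-3 - 30*(-11 + 15)) + 1/(√2*√26) = (-3 - 30*4) + 1/(2*√13) = (-3 - 2*60) + √13/26 = (-3 - 120) + √13/26 = -123 + √13/26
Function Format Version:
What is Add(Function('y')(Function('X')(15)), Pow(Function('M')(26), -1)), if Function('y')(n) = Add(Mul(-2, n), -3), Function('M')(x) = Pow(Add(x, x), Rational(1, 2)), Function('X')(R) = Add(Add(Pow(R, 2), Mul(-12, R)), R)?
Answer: Add(-123, Mul(Rational(1, 26), Pow(13, Rational(1, 2)))) ≈ -122.86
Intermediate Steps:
Function('X')(R) = Add(Pow(R, 2), Mul(-11, R))
Function('M')(x) = Mul(Pow(2, Rational(1, 2)), Pow(x, Rational(1, 2))) (Function('M')(x) = Pow(Mul(2, x), Rational(1, 2)) = Mul(Pow(2, Rational(1, 2)), Pow(x, Rational(1, 2))))
Function('y')(n) = Add(-3, Mul(-2, n))
Add(Function('y')(Function('X')(15)), Pow(Function('M')(26), -1)) = Add(Add(-3, Mul(-2, Mul(15, Add(-11, 15)))), Pow(Mul(Pow(2, Rational(1, 2)), Pow(26, Rational(1, 2))), -1)) = Add(Add(-3, Mul(-2, Mul(15, 4))), Pow(Mul(2, Pow(13, Rational(1, 2))), -1)) = Add(Add(-3, Mul(-2, 60)), Mul(Rational(1, 26), Pow(13, Rational(1, 2)))) = Add(Add(-3, -120), Mul(Rational(1, 26), Pow(13, Rational(1, 2)))) = Add(-123, Mul(Rational(1, 26), Pow(13, Rational(1, 2))))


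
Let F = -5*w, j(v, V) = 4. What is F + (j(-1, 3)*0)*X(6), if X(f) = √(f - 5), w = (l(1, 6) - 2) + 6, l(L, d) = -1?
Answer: -15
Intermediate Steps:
w = 3 (w = (-1 - 2) + 6 = -3 + 6 = 3)
X(f) = √(-5 + f)
F = -15 (F = -5*3 = -15)
F + (j(-1, 3)*0)*X(6) = -15 + (4*0)*√(-5 + 6) = -15 + 0*√1 = -15 + 0*1 = -15 + 0 = -15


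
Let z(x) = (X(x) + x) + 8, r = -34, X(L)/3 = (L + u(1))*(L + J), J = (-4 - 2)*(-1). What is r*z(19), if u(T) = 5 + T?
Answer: -64668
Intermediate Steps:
J = 6 (J = -6*(-1) = 6)
X(L) = 3*(6 + L)**2 (X(L) = 3*((L + (5 + 1))*(L + 6)) = 3*((L + 6)*(6 + L)) = 3*((6 + L)*(6 + L)) = 3*(6 + L)**2)
z(x) = 116 + 3*x**2 + 37*x (z(x) = ((108 + 3*x**2 + 36*x) + x) + 8 = (108 + 3*x**2 + 37*x) + 8 = 116 + 3*x**2 + 37*x)
r*z(19) = -34*(116 + 3*19**2 + 37*19) = -34*(116 + 3*361 + 703) = -34*(116 + 1083 + 703) = -34*1902 = -64668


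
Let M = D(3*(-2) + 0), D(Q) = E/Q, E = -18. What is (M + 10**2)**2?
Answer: 10609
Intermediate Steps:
D(Q) = -18/Q
M = 3 (M = -18/(3*(-2) + 0) = -18/(-6 + 0) = -18/(-6) = -18*(-1/6) = 3)
(M + 10**2)**2 = (3 + 10**2)**2 = (3 + 100)**2 = 103**2 = 10609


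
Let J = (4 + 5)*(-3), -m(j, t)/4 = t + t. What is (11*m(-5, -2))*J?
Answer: -4752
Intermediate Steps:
m(j, t) = -8*t (m(j, t) = -4*(t + t) = -8*t)
J = -27 (J = 9*(-3) = -27)
(11*m(-5, -2))*J = (11*(-8*(-2)))*(-27) = (11*16)*(-27) = 176*(-27) = -4752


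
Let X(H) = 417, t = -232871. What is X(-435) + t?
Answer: -232454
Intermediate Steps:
X(-435) + t = 417 - 232871 = -232454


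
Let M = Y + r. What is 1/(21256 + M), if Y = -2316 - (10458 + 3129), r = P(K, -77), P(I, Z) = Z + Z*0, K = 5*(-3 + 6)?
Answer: 1/5276 ≈ 0.00018954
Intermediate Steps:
K = 15 (K = 5*3 = 15)
P(I, Z) = Z (P(I, Z) = Z + 0 = Z)
r = -77
Y = -15903 (Y = -2316 - 1*13587 = -2316 - 13587 = -15903)
M = -15980 (M = -15903 - 77 = -15980)
1/(21256 + M) = 1/(21256 - 15980) = 1/5276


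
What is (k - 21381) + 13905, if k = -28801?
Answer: -36277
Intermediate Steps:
(k - 21381) + 13905 = (-28801 - 21381) + 13905 = -50182 + 13905 = -36277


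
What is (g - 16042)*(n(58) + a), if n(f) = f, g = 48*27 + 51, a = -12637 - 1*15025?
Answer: 405640780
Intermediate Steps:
a = -27662 (a = -12637 - 15025 = -27662)
g = 1347 (g = 1296 + 51 = 1347)
(g - 16042)*(n(58) + a) = (1347 - 16042)*(58 - 27662) = -14695*(-27604) = 405640780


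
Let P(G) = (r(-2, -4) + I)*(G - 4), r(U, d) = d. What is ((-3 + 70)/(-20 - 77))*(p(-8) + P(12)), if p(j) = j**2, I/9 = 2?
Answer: -11792/97 ≈ -121.57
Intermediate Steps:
I = 18 (I = 9*2 = 18)
P(G) = -56 + 14*G (P(G) = (-4 + 18)*(G - 4) = 14*(-4 + G) = -56 + 14*G)
((-3 + 70)/(-20 - 77))*(p(-8) + P(12)) = ((-3 + 70)/(-20 - 77))*((-8)**2 + (-56 + 14*12)) = (67/(-97))*(64 + (-56 + 168)) = (67*(-1/97))*(64 + 112) = -67/97*176 = -11792/97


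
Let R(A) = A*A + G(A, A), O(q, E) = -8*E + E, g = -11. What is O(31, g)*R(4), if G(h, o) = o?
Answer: 1540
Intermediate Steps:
O(q, E) = -7*E
R(A) = A + A² (R(A) = A*A + A = A² + A = A + A²)
O(31, g)*R(4) = (-7*(-11))*(4*(1 + 4)) = 77*(4*5) = 77*20 = 1540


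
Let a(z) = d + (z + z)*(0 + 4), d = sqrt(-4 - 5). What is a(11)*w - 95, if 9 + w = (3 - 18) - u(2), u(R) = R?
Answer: -2383 - 78*I ≈ -2383.0 - 78.0*I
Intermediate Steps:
w = -26 (w = -9 + ((3 - 18) - 1*2) = -9 + (-15 - 2) = -9 - 17 = -26)
d = 3*I (d = sqrt(-9) = 3*I ≈ 3.0*I)
a(z) = 3*I + 8*z (a(z) = 3*I + (z + z)*(0 + 4) = 3*I + (2*z)*4 = 3*I + 8*z)
a(11)*w - 95 = (3*I + 8*11)*(-26) - 95 = (3*I + 88)*(-26) - 95 = (88 + 3*I)*(-26) - 95 = (-2288 - 78*I) - 95 = -2383 - 78*I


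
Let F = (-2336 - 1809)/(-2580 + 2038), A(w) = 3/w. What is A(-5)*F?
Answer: -2487/542 ≈ -4.5886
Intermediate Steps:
F = 4145/542 (F = -4145/(-542) = -4145*(-1/542) = 4145/542 ≈ 7.6476)
A(-5)*F = (3/(-5))*(4145/542) = (3*(-⅕))*(4145/542) = -⅗*4145/542 = -2487/542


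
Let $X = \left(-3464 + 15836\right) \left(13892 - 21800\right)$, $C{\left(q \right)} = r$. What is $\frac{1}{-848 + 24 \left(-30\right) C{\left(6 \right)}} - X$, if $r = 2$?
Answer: $\frac{223852831487}{2288} \approx 9.7838 \cdot 10^{7}$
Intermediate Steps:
$C{\left(q \right)} = 2$
$X = -97837776$ ($X = 12372 \left(-7908\right) = -97837776$)
$\frac{1}{-848 + 24 \left(-30\right) C{\left(6 \right)}} - X = \frac{1}{-848 + 24 \left(-30\right) 2} - -97837776 = \frac{1}{-848 - 1440} + 97837776 = \frac{1}{-2288} + 97837776 = - \frac{1}{2288} + 97837776 = \frac{223852831487}{2288}$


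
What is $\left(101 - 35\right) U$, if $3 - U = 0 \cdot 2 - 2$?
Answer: $330$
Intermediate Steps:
$U = 5$ ($U = 3 - \left(0 \cdot 2 - 2\right) = 3 - \left(0 - 2\right) = 3 - -2 = 3 + 2 = 5$)
$\left(101 - 35\right) U = \left(101 - 35\right) 5 = 66 \cdot 5 = 330$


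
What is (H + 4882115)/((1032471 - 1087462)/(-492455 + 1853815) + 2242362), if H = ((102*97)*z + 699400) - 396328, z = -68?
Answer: 6142994057200/3052661877329 ≈ 2.0123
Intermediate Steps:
H = -369720 (H = ((102*97)*(-68) + 699400) - 396328 = (9894*(-68) + 699400) - 396328 = (-672792 + 699400) - 396328 = 26608 - 396328 = -369720)
(H + 4882115)/((1032471 - 1087462)/(-492455 + 1853815) + 2242362) = (-369720 + 4882115)/((1032471 - 1087462)/(-492455 + 1853815) + 2242362) = 4512395/(-54991/1361360 + 2242362) = 4512395/(3052661877329/1361360) = 4512395*(1361360/3052661877329) = 6142994057200/3052661877329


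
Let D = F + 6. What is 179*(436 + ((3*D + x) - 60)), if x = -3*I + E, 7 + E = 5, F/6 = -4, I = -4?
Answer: 59428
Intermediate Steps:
F = -24 (F = 6*(-4) = -24)
E = -2 (E = -7 + 5 = -2)
D = -18 (D = -24 + 6 = -18)
x = 10 (x = -3*(-4) - 2 = 12 - 2 = 10)
179*(436 + ((3*D + x) - 60)) = 179*(436 + ((3*(-18) + 10) - 60)) = 179*(436 + ((-54 + 10) - 60)) = 179*(436 + (-44 - 60)) = 179*(436 - 104) = 179*332 = 59428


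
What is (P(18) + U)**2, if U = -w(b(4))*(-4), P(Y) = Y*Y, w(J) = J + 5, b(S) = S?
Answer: 129600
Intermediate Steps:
w(J) = 5 + J
P(Y) = Y**2
U = 36 (U = -(5 + 4)*(-4) = -9*(-4) = -1*(-36) = 36)
(P(18) + U)**2 = (18**2 + 36)**2 = (324 + 36)**2 = 360**2 = 129600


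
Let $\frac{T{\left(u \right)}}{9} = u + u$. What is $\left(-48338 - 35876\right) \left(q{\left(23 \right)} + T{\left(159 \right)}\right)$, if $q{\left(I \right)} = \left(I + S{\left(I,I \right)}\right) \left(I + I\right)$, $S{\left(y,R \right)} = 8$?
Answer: $-361109632$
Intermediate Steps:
$T{\left(u \right)} = 18 u$ ($T{\left(u \right)} = 9 \left(u + u\right) = 9 \cdot 2 u = 18 u$)
$q{\left(I \right)} = 2 I \left(8 + I\right)$ ($q{\left(I \right)} = \left(I + 8\right) \left(I + I\right) = \left(8 + I\right) 2 I = 2 I \left(8 + I\right)$)
$\left(-48338 - 35876\right) \left(q{\left(23 \right)} + T{\left(159 \right)}\right) = \left(-48338 - 35876\right) \left(2 \cdot 23 \left(8 + 23\right) + 18 \cdot 159\right) = - 84214 \left(2 \cdot 23 \cdot 31 + 2862\right) = - 84214 \left(1426 + 2862\right) = \left(-84214\right) 4288 = -361109632$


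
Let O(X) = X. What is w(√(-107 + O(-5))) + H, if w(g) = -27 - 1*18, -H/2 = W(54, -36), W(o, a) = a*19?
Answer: 1323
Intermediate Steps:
W(o, a) = 19*a
H = 1368 (H = -38*(-36) = -2*(-684) = 1368)
w(g) = -45 (w(g) = -27 - 18 = -45)
w(√(-107 + O(-5))) + H = -45 + 1368 = 1323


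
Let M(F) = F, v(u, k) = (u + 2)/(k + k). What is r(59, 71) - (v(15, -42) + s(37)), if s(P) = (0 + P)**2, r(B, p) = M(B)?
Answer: -110023/84 ≈ -1309.8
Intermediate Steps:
v(u, k) = (2 + u)/(2*k) (v(u, k) = (2 + u)/((2*k)) = (2 + u)*(1/(2*k)) = (2 + u)/(2*k))
r(B, p) = B
s(P) = P**2
r(59, 71) - (v(15, -42) + s(37)) = 59 - ((1/2)*(2 + 15)/(-42) + 37**2) = 59 - ((1/2)*(-1/42)*17 + 1369) = 59 - (-17/84 + 1369) = 59 - 1*114979/84 = 59 - 114979/84 = -110023/84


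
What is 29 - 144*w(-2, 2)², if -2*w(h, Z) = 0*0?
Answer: 29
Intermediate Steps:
w(h, Z) = 0 (w(h, Z) = -0*0 = -½*0 = 0)
29 - 144*w(-2, 2)² = 29 - 144*0² = 29 - 144*0 = 29 + 0 = 29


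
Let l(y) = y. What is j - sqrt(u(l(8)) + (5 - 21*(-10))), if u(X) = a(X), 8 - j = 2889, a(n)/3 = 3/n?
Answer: -2881 - sqrt(3458)/4 ≈ -2895.7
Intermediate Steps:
a(n) = 9/n (a(n) = 3*(3/n) = 9/n)
j = -2881 (j = 8 - 1*2889 = 8 - 2889 = -2881)
u(X) = 9/X
j - sqrt(u(l(8)) + (5 - 21*(-10))) = -2881 - sqrt(9/8 + (5 - 21*(-10))) = -2881 - sqrt(9*(1/8) + (5 + 210)) = -2881 - sqrt(9/8 + 215) = -2881 - sqrt(1729/8) = -2881 - sqrt(3458)/4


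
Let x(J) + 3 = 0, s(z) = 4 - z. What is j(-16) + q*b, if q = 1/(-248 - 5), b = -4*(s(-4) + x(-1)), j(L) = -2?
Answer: -486/253 ≈ -1.9209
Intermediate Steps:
x(J) = -3 (x(J) = -3 + 0 = -3)
b = -20 (b = -4*((4 - 1*(-4)) - 3) = -4*((4 + 4) - 3) = -4*(8 - 3) = -4*5 = -20)
q = -1/253 (q = 1/(-253) = -1/253 ≈ -0.0039526)
j(-16) + q*b = -2 - 1/253*(-20) = -2 + 20/253 = -486/253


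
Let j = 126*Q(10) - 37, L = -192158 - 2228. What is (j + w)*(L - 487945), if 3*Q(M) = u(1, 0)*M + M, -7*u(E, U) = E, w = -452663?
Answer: 308645604540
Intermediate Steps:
u(E, U) = -E/7
Q(M) = 2*M/7 (Q(M) = ((-1/7*1)*M + M)/3 = (-M/7 + M)/3 = (6*M/7)/3 = 2*M/7)
L = -194386
j = 323 (j = 126*((2/7)*10) - 37 = 126*(20/7) - 37 = 360 - 37 = 323)
(j + w)*(L - 487945) = (323 - 452663)*(-194386 - 487945) = -452340*(-682331) = 308645604540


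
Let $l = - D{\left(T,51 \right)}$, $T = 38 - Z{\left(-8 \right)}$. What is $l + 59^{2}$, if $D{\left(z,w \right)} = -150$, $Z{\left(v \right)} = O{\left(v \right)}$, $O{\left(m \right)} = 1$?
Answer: $3631$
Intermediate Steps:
$Z{\left(v \right)} = 1$
$T = 37$ ($T = 38 - 1 = 37$)
$l = 150$ ($l = \left(-1\right) \left(-150\right) = 150$)
$l + 59^{2} = 150 + 59^{2} = 150 + 3481 = 3631$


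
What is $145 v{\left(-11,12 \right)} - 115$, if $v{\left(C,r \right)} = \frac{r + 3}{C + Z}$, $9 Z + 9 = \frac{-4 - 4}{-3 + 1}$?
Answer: $- \frac{31535}{104} \approx -303.22$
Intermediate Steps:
$Z = - \frac{5}{9}$ ($Z = -1 + \frac{\left(-4 - 4\right) \frac{1}{-3 + 1}}{9} = -1 + \frac{\left(-8\right) \frac{1}{-2}}{9} = -1 + \frac{\left(-8\right) \left(- \frac{1}{2}\right)}{9} = -1 + \frac{1}{9} \cdot 4 = -1 + \frac{4}{9} = - \frac{5}{9} \approx -0.55556$)
$v{\left(C,r \right)} = \frac{3 + r}{- \frac{5}{9} + C}$ ($v{\left(C,r \right)} = \frac{r + 3}{C - \frac{5}{9}} = \frac{3 + r}{- \frac{5}{9} + C}$)
$145 v{\left(-11,12 \right)} - 115 = 145 \frac{9 \left(3 + 12\right)}{-5 + 9 \left(-11\right)} - 115 = 145 \cdot 9 \frac{1}{-5 - 99} \cdot 15 - 115 = 145 \cdot 9 \frac{1}{-104} \cdot 15 - 115 = 145 \cdot 9 \left(- \frac{1}{104}\right) 15 - 115 = 145 \left(- \frac{135}{104}\right) - 115 = - \frac{19575}{104} - 115 = - \frac{31535}{104}$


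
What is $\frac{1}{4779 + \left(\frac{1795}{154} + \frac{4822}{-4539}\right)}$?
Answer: $\frac{699006}{3347954591} \approx 0.00020879$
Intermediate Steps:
$\frac{1}{4779 + \left(\frac{1795}{154} + \frac{4822}{-4539}\right)} = \frac{1}{4779 + \left(1795 \cdot \frac{1}{154} + 4822 \left(- \frac{1}{4539}\right)\right)} = \frac{1}{4779 + \left(\frac{1795}{154} - \frac{4822}{4539}\right)} = \frac{1}{4779 + \frac{7404917}{699006}} = \frac{1}{\frac{3347954591}{699006}} = \frac{699006}{3347954591}$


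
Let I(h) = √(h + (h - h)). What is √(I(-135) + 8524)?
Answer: √(8524 + 3*I*√15) ≈ 92.326 + 0.0629*I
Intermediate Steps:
I(h) = √h (I(h) = √(h + 0) = √h)
√(I(-135) + 8524) = √(√(-135) + 8524) = √(3*I*√15 + 8524) = √(8524 + 3*I*√15)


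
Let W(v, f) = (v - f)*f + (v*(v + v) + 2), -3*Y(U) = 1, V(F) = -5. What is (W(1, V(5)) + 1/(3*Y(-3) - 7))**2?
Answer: 43681/64 ≈ 682.52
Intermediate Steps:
Y(U) = -1/3 (Y(U) = -1/3*1 = -1/3)
W(v, f) = 2 + 2*v**2 + f*(v - f) (W(v, f) = f*(v - f) + (v*(2*v) + 2) = f*(v - f) + (2*v**2 + 2) = f*(v - f) + (2 + 2*v**2) = 2 + 2*v**2 + f*(v - f))
(W(1, V(5)) + 1/(3*Y(-3) - 7))**2 = ((2 - 1*(-5)**2 + 2*1**2 - 5*1) + 1/(3*(-1/3) - 7))**2 = ((2 - 1*25 + 2*1 - 5) + 1/(-1 - 7))**2 = ((2 - 25 + 2 - 5) + 1/(-8))**2 = (-26 - 1/8)**2 = (-209/8)**2 = 43681/64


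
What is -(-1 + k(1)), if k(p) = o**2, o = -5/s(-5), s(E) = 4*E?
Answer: 15/16 ≈ 0.93750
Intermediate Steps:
o = 1/4 (o = -5/(4*(-5)) = -5/(-20) = -5*(-1/20) = 1/4 ≈ 0.25000)
k(p) = 1/16 (k(p) = (1/4)**2 = 1/16)
-(-1 + k(1)) = -(-1 + 1/16) = -1*(-15/16) = 15/16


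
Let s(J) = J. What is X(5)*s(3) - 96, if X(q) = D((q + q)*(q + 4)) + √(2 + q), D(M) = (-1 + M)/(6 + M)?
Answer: -2983/32 + 3*√7 ≈ -85.281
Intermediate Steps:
D(M) = (-1 + M)/(6 + M)
X(q) = √(2 + q) + (-1 + 2*q*(4 + q))/(6 + 2*q*(4 + q)) (X(q) = (-1 + (q + q)*(q + 4))/(6 + (q + q)*(q + 4)) + √(2 + q) = (-1 + (2*q)*(4 + q))/(6 + (2*q)*(4 + q)) + √(2 + q) = (-1 + 2*q*(4 + q))/(6 + 2*q*(4 + q)) + √(2 + q) = √(2 + q) + (-1 + 2*q*(4 + q))/(6 + 2*q*(4 + q)))
X(5)*s(3) - 96 = ((-1 + 2*5*(4 + 5) + 2*√(2 + 5)*(3 + 5*(4 + 5)))/(2*(3 + 5*(4 + 5))))*3 - 96 = ((-1 + 2*5*9 + 2*√7*(3 + 5*9))/(2*(3 + 5*9)))*3 - 96 = ((-1 + 90 + 2*√7*(3 + 45))/(2*(3 + 45)))*3 - 96 = ((½)*(-1 + 90 + 2*√7*48)/48)*3 - 96 = ((½)*(1/48)*(-1 + 90 + 96*√7))*3 - 96 = ((½)*(1/48)*(89 + 96*√7))*3 - 96 = (89/96 + √7)*3 - 96 = (89/32 + 3*√7) - 96 = -2983/32 + 3*√7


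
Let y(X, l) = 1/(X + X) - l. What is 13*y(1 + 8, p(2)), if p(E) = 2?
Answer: -455/18 ≈ -25.278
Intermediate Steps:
y(X, l) = 1/(2*X) - l
13*y(1 + 8, p(2)) = 13*(1/(2*(1 + 8)) - 1*2) = 13*((½)/9 - 2) = 13*((½)*(⅑) - 2) = 13*(1/18 - 2) = 13*(-35/18) = -455/18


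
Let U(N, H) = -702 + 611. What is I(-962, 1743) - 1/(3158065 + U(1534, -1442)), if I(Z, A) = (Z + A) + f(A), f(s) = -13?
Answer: 2425324031/3157974 ≈ 768.00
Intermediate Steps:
I(Z, A) = -13 + A + Z (I(Z, A) = (Z + A) - 13 = (A + Z) - 13 = -13 + A + Z)
U(N, H) = -91
I(-962, 1743) - 1/(3158065 + U(1534, -1442)) = (-13 + 1743 - 962) - 1/(3158065 - 91) = 768 - 1/3157974 = 2425324031/3157974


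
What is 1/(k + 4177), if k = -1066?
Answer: 1/3111 ≈ 0.00032144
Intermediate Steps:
1/(k + 4177) = 1/(-1066 + 4177) = 1/3111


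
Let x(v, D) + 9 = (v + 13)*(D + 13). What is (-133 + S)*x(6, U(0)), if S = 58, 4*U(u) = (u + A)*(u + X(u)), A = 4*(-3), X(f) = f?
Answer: -17850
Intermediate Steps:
A = -12
U(u) = u*(-12 + u)/2 (U(u) = ((u - 12)*(u + u))/4 = ((-12 + u)*(2*u))/4 = (2*u*(-12 + u))/4 = u*(-12 + u)/2)
x(v, D) = -9 + (13 + D)*(13 + v) (x(v, D) = -9 + (v + 13)*(D + 13) = -9 + (13 + v)*(13 + D) = -9 + (13 + D)*(13 + v))
(-133 + S)*x(6, U(0)) = (-133 + 58)*(160 + 13*((½)*0*(-12 + 0)) + 13*6 + ((½)*0*(-12 + 0))*6) = -75*(160 + 13*((½)*0*(-12)) + 78 + ((½)*0*(-12))*6) = -75*(160 + 13*0 + 78 + 0*6) = -75*(160 + 0 + 78 + 0) = -75*238 = -17850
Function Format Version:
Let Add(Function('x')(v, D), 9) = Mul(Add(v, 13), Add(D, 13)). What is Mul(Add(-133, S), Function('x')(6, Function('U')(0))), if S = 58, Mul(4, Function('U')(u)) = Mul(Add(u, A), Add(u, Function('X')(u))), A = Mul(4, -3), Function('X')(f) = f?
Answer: -17850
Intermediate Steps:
A = -12
Function('U')(u) = Mul(Rational(1, 2), u, Add(-12, u)) (Function('U')(u) = Mul(Rational(1, 4), Mul(Add(u, -12), Add(u, u))) = Mul(Rational(1, 4), Mul(Add(-12, u), Mul(2, u))) = Mul(Rational(1, 4), Mul(2, u, Add(-12, u))) = Mul(Rational(1, 2), u, Add(-12, u)))
Function('x')(v, D) = Add(-9, Mul(Add(13, D), Add(13, v))) (Function('x')(v, D) = Add(-9, Mul(Add(v, 13), Add(D, 13))) = Add(-9, Mul(Add(13, v), Add(13, D))) = Add(-9, Mul(Add(13, D), Add(13, v))))
Mul(Add(-133, S), Function('x')(6, Function('U')(0))) = Mul(Add(-133, 58), Add(160, Mul(13, Mul(Rational(1, 2), 0, Add(-12, 0))), Mul(13, 6), Mul(Mul(Rational(1, 2), 0, Add(-12, 0)), 6))) = Mul(-75, Add(160, Mul(13, Mul(Rational(1, 2), 0, -12)), 78, Mul(Mul(Rational(1, 2), 0, -12), 6))) = Mul(-75, Add(160, Mul(13, 0), 78, Mul(0, 6))) = Mul(-75, Add(160, 0, 78, 0)) = Mul(-75, 238) = -17850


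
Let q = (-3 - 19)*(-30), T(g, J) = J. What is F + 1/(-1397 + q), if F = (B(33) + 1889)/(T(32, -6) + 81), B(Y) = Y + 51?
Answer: 1454026/55275 ≈ 26.305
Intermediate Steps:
q = 660 (q = -22*(-30) = 660)
B(Y) = 51 + Y
F = 1973/75 (F = ((51 + 33) + 1889)/(-6 + 81) = (84 + 1889)/75 = 1973*(1/75) = 1973/75 ≈ 26.307)
F + 1/(-1397 + q) = 1973/75 + 1/(-1397 + 660) = 1973/75 + 1/(-737) = 1973/75 - 1/737 = 1454026/55275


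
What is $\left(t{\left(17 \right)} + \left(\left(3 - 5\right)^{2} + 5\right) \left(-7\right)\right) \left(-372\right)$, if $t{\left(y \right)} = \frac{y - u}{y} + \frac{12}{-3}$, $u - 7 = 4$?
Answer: $\frac{421476}{17} \approx 24793.0$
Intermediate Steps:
$u = 11$ ($u = 7 + 4 = 11$)
$t{\left(y \right)} = -4 + \frac{-11 + y}{y}$ ($t{\left(y \right)} = \frac{y - 11}{y} + \frac{12}{-3} = \frac{y - 11}{y} + 12 \left(- \frac{1}{3}\right) = \frac{-11 + y}{y} - 4 = -4 + \frac{-11 + y}{y}$)
$\left(t{\left(17 \right)} + \left(\left(3 - 5\right)^{2} + 5\right) \left(-7\right)\right) \left(-372\right) = \left(\left(-3 - \frac{11}{17}\right) + \left(\left(3 - 5\right)^{2} + 5\right) \left(-7\right)\right) \left(-372\right) = \left(\left(-3 - \frac{11}{17}\right) + \left(\left(-2\right)^{2} + 5\right) \left(-7\right)\right) \left(-372\right) = \left(\left(-3 - \frac{11}{17}\right) + \left(4 + 5\right) \left(-7\right)\right) \left(-372\right) = \left(- \frac{62}{17} + 9 \left(-7\right)\right) \left(-372\right) = \left(- \frac{62}{17} - 63\right) \left(-372\right) = \left(- \frac{1133}{17}\right) \left(-372\right) = \frac{421476}{17}$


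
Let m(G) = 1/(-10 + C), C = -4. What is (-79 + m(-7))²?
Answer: 1225449/196 ≈ 6252.3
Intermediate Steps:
m(G) = -1/14 (m(G) = 1/(-10 - 4) = 1/(-14) = -1/14)
(-79 + m(-7))² = (-79 - 1/14)² = (-1107/14)² = 1225449/196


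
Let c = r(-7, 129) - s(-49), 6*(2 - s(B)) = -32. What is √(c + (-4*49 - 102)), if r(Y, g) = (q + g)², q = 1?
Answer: 14*√762/3 ≈ 128.82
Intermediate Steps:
s(B) = 22/3 (s(B) = 2 - ⅙*(-32) = 2 + 16/3 = 22/3)
r(Y, g) = (1 + g)²
c = 50678/3 (c = (1 + 129)² - 1*22/3 = 130² - 22/3 = 16900 - 22/3 = 50678/3 ≈ 16893.)
√(c + (-4*49 - 102)) = √(50678/3 + (-4*49 - 102)) = √(50678/3 + (-196 - 102)) = √(50678/3 - 298) = √(49784/3) = 14*√762/3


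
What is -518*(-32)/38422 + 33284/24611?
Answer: 843394892/472801921 ≈ 1.7838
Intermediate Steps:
-518*(-32)/38422 + 33284/24611 = 16576*(1/38422) + 33284*(1/24611) = 8288/19211 + 33284/24611 = 843394892/472801921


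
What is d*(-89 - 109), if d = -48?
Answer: 9504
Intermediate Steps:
d*(-89 - 109) = -48*(-89 - 109) = -48*(-198) = 9504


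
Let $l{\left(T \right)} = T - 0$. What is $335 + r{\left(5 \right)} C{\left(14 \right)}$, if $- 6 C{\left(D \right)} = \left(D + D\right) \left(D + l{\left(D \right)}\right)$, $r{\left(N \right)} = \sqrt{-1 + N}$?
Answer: $\frac{221}{3} \approx 73.667$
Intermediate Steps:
$l{\left(T \right)} = T$ ($l{\left(T \right)} = T + 0 = T$)
$C{\left(D \right)} = - \frac{2 D^{2}}{3}$ ($C{\left(D \right)} = - \frac{\left(D + D\right) \left(D + D\right)}{6} = - \frac{2 D 2 D}{6} = - \frac{4 D^{2}}{6} = - \frac{2 D^{2}}{3}$)
$335 + r{\left(5 \right)} C{\left(14 \right)} = 335 + \sqrt{-1 + 5} \left(- \frac{2 \cdot 14^{2}}{3}\right) = 335 + \sqrt{4} \left(\left(- \frac{2}{3}\right) 196\right) = 335 + 2 \left(- \frac{392}{3}\right) = 335 - \frac{784}{3} = \frac{221}{3}$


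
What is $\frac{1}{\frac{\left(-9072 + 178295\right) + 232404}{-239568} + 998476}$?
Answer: $\frac{239568}{239202496741} \approx 1.0015 \cdot 10^{-6}$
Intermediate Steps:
$\frac{1}{\frac{\left(-9072 + 178295\right) + 232404}{-239568} + 998476} = \frac{1}{\left(169223 + 232404\right) \left(- \frac{1}{239568}\right) + 998476} = \frac{1}{401627 \left(- \frac{1}{239568}\right) + 998476} = \frac{1}{- \frac{401627}{239568} + 998476} = \frac{1}{\frac{239202496741}{239568}} = \frac{239568}{239202496741}$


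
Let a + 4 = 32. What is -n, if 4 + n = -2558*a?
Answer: 71628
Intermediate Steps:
a = 28 (a = -4 + 32 = 28)
n = -71628 (n = -4 - 2558*28 = -4 - 71624 = -71628)
-n = -1*(-71628) = 71628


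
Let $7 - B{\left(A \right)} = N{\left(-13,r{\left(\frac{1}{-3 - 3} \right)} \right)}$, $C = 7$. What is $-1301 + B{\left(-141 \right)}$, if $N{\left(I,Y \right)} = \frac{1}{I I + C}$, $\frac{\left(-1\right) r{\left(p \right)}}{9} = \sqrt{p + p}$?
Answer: $- \frac{227745}{176} \approx -1294.0$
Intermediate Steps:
$r{\left(p \right)} = - 9 \sqrt{2} \sqrt{p}$ ($r{\left(p \right)} = - 9 \sqrt{p + p} = - 9 \sqrt{2 p} = - 9 \sqrt{2} \sqrt{p}$)
$N{\left(I,Y \right)} = \frac{1}{7 + I^{2}}$ ($N{\left(I,Y \right)} = \frac{1}{I I + 7} = \frac{1}{I^{2} + 7} = \frac{1}{7 + I^{2}}$)
$B{\left(A \right)} = \frac{1231}{176}$ ($B{\left(A \right)} = 7 - \frac{1}{7 + \left(-13\right)^{2}} = 7 - \frac{1}{7 + 169} = 7 - \frac{1}{176} = \frac{1231}{176}$)
$-1301 + B{\left(-141 \right)} = -1301 + \frac{1231}{176} = - \frac{227745}{176}$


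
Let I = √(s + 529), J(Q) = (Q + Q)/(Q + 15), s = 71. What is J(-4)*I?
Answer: -80*√6/11 ≈ -17.814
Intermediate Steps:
J(Q) = 2*Q/(15 + Q) (J(Q) = (2*Q)/(15 + Q) = 2*Q/(15 + Q))
I = 10*√6 (I = √(71 + 529) = √600 = 10*√6 ≈ 24.495)
J(-4)*I = (2*(-4)/(15 - 4))*(10*√6) = (2*(-4)/11)*(10*√6) = (2*(-4)*(1/11))*(10*√6) = -80*√6/11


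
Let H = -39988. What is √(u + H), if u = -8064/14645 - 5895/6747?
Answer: I*√43381325284494367105/32936605 ≈ 199.97*I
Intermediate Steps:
u = -46913361/32936605 (u = -8064*1/14645 - 5895*1/6747 = -8064/14645 - 1965/2249 = -46913361/32936605 ≈ -1.4244)
√(u + H) = √(-46913361/32936605 - 39988) = √(-1317115874101/32936605) = I*√43381325284494367105/32936605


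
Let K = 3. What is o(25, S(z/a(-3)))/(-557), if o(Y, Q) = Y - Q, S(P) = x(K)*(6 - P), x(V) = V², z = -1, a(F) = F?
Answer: 26/557 ≈ 0.046679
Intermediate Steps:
S(P) = 54 - 9*P (S(P) = 3²*(6 - P) = 9*(6 - P) = 54 - 9*P)
o(25, S(z/a(-3)))/(-557) = (25 - (54 - (-9)/(-3)))/(-557) = (25 - (54 - (-9)*(-1)/3))*(-1/557) = (25 - (54 - 9*⅓))*(-1/557) = (25 - (54 - 3))*(-1/557) = (25 - 1*51)*(-1/557) = (25 - 51)*(-1/557) = -26*(-1/557) = 26/557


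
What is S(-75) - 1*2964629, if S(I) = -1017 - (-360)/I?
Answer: -14828254/5 ≈ -2.9657e+6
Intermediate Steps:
S(I) = -1017 + 360/I
S(-75) - 1*2964629 = (-1017 + 360/(-75)) - 1*2964629 = (-1017 + 360*(-1/75)) - 2964629 = (-1017 - 24/5) - 2964629 = -5109/5 - 2964629 = -14828254/5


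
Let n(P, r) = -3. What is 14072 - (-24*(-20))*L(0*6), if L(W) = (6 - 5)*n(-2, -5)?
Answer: 15512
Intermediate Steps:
L(W) = -3 (L(W) = (6 - 5)*(-3) = 1*(-3) = -3)
14072 - (-24*(-20))*L(0*6) = 14072 - (-24*(-20))*(-3) = 14072 - 480*(-3) = 14072 - 1*(-1440) = 14072 + 1440 = 15512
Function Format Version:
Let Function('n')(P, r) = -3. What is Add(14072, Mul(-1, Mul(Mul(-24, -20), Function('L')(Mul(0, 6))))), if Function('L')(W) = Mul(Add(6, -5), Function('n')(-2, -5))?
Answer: 15512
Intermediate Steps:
Function('L')(W) = -3 (Function('L')(W) = Mul(Add(6, -5), -3) = Mul(1, -3) = -3)
Add(14072, Mul(-1, Mul(Mul(-24, -20), Function('L')(Mul(0, 6))))) = Add(14072, Mul(-1, Mul(Mul(-24, -20), -3))) = Add(14072, Mul(-1, Mul(480, -3))) = Add(14072, Mul(-1, -1440)) = Add(14072, 1440) = 15512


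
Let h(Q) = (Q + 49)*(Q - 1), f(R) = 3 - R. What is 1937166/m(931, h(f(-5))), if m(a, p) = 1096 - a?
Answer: 58702/5 ≈ 11740.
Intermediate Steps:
h(Q) = (-1 + Q)*(49 + Q) (h(Q) = (49 + Q)*(-1 + Q) = (-1 + Q)*(49 + Q))
1937166/m(931, h(f(-5))) = 1937166/(1096 - 1*931) = 1937166/(1096 - 931) = 1937166/165 = 1937166*(1/165) = 58702/5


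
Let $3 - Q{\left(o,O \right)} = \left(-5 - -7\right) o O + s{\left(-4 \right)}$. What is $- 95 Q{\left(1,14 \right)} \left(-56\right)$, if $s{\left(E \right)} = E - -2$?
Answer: $-122360$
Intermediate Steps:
$s{\left(E \right)} = 2 + E$ ($s{\left(E \right)} = E + 2 = 2 + E$)
$Q{\left(o,O \right)} = 5 - 2 O o$ ($Q{\left(o,O \right)} = 3 - \left(\left(-5 - -7\right) o O + \left(2 - 4\right)\right) = 3 - \left(\left(-5 + 7\right) o O - 2\right) = 3 - \left(2 o O - 2\right) = 3 - \left(2 O o - 2\right) = 3 - \left(-2 + 2 O o\right) = 5 - 2 O o$)
$- 95 Q{\left(1,14 \right)} \left(-56\right) = - 95 \left(5 - 28 \cdot 1\right) \left(-56\right) = - 95 \left(5 - 28\right) \left(-56\right) = \left(-95\right) \left(-23\right) \left(-56\right) = 2185 \left(-56\right) = -122360$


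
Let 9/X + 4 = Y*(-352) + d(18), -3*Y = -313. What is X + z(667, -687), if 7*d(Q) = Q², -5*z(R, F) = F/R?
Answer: 528596013/2569097240 ≈ 0.20575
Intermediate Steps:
Y = 313/3 (Y = -⅓*(-313) = 313/3 ≈ 104.33)
z(R, F) = -F/(5*R)
d(Q) = Q²/7
X = -189/770344 (X = 9/(-4 + ((313/3)*(-352) + (⅐)*18²)) = 9/(-4 + (-110176/3 + (⅐)*324)) = 9/(-4 + (-110176/3 + 324/7)) = 9/(-4 - 770260/21) = 9/(-770344/21) = 9*(-21/770344) = -189/770344 ≈ -0.00024534)
X + z(667, -687) = -189/770344 - ⅕*(-687)/667 = -189/770344 - ⅕*(-687)*1/667 = -189/770344 + 687/3335 = 528596013/2569097240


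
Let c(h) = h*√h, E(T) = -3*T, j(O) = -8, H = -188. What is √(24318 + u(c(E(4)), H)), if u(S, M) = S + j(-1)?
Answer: √(24310 - 24*I*√3) ≈ 155.92 - 0.133*I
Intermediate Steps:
c(h) = h^(3/2)
u(S, M) = -8 + S (u(S, M) = S - 8 = -8 + S)
√(24318 + u(c(E(4)), H)) = √(24318 + (-8 + (-3*4)^(3/2))) = √(24318 + (-8 + (-12)^(3/2))) = √(24318 + (-8 - 24*I*√3)) = √(24310 - 24*I*√3)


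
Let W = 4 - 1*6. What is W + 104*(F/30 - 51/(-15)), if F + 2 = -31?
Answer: 1186/5 ≈ 237.20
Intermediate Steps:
F = -33 (F = -2 - 31 = -33)
W = -2 (W = 4 - 6 = -2)
W + 104*(F/30 - 51/(-15)) = -2 + 104*(-33/30 - 51/(-15)) = -2 + 104*(-33*1/30 - 51*(-1/15)) = -2 + 104*(-11/10 + 17/5) = -2 + 104*(23/10) = -2 + 1196/5 = 1186/5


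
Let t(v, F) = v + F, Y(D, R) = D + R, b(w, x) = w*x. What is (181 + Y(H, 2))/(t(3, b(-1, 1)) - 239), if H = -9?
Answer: -58/79 ≈ -0.73418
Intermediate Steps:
t(v, F) = F + v
(181 + Y(H, 2))/(t(3, b(-1, 1)) - 239) = (181 + (-9 + 2))/((-1*1 + 3) - 239) = (181 - 7)/((-1 + 3) - 239) = 174/(2 - 239) = 174/(-237) = 174*(-1/237) = -58/79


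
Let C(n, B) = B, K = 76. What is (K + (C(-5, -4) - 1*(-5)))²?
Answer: 5929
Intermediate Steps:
(K + (C(-5, -4) - 1*(-5)))² = (76 + (-4 - 1*(-5)))² = (76 + (-4 + 5))² = (76 + 1)² = 77² = 5929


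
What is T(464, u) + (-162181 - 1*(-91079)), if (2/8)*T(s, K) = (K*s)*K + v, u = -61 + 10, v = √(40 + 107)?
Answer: 4756354 + 28*√3 ≈ 4.7564e+6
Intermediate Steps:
v = 7*√3 (v = √147 = 7*√3 ≈ 12.124)
u = -51
T(s, K) = 28*√3 + 4*s*K² (T(s, K) = 4*((K*s)*K + 7*√3) = 4*(s*K² + 7*√3) = 4*(7*√3 + s*K²) = 28*√3 + 4*s*K²)
T(464, u) + (-162181 - 1*(-91079)) = (28*√3 + 4*464*(-51)²) + (-162181 - 1*(-91079)) = (28*√3 + 4*464*2601) + (-162181 + 91079) = (28*√3 + 4827456) - 71102 = (4827456 + 28*√3) - 71102 = 4756354 + 28*√3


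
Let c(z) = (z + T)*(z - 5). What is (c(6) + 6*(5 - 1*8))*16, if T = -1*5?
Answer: -272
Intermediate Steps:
T = -5
c(z) = (-5 + z)² (c(z) = (z - 5)*(z - 5) = (-5 + z)*(-5 + z) = (-5 + z)²)
(c(6) + 6*(5 - 1*8))*16 = ((25 + 6² - 10*6) + 6*(5 - 1*8))*16 = ((25 + 36 - 60) + 6*(5 - 8))*16 = (1 + 6*(-3))*16 = (1 - 18)*16 = -17*16 = -272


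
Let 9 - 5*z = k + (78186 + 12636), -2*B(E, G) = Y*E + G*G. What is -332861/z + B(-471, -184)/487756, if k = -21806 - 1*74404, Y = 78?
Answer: -811766972503/2632419132 ≈ -308.37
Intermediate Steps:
B(E, G) = -39*E - G²/2 (B(E, G) = -(78*E + G*G)/2 = -(78*E + G²)/2 = -(G² + 78*E)/2 = -39*E - G²/2)
k = -96210 (k = -21806 - 74404 = -96210)
z = 5397/5 (z = 9/5 - (-96210 + (78186 + 12636))/5 = 9/5 - (-96210 + 90822)/5 = 9/5 - ⅕*(-5388) = 9/5 + 5388/5 = 5397/5 ≈ 1079.4)
-332861/z + B(-471, -184)/487756 = -332861/5397/5 + (-39*(-471) - ½*(-184)²)/487756 = -332861*5/5397 + (18369 - ½*33856)*(1/487756) = -1664305/5397 + (18369 - 16928)*(1/487756) = -1664305/5397 + 1441*(1/487756) = -1664305/5397 + 1441/487756 = -811766972503/2632419132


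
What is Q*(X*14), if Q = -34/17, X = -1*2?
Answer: 56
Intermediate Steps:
X = -2
Q = -2 (Q = -34*1/17 = -2)
Q*(X*14) = -(-4)*14 = -2*(-28) = 56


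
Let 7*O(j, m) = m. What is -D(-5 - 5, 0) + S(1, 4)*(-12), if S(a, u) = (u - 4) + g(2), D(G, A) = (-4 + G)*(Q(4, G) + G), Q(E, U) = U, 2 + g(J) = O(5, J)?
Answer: -1816/7 ≈ -259.43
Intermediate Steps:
O(j, m) = m/7
g(J) = -2 + J/7
D(G, A) = 2*G*(-4 + G) (D(G, A) = (-4 + G)*(G + G) = (-4 + G)*(2*G) = 2*G*(-4 + G))
S(a, u) = -40/7 + u (S(a, u) = (u - 4) + (-2 + (⅐)*2) = (-4 + u) + (-2 + 2/7) = (-4 + u) - 12/7 = -40/7 + u)
-D(-5 - 5, 0) + S(1, 4)*(-12) = -2*(-5 - 5)*(-4 + (-5 - 5)) + (-40/7 + 4)*(-12) = -2*(-10)*(-4 - 10) - 12/7*(-12) = -2*(-10)*(-14) + 144/7 = -1*280 + 144/7 = -280 + 144/7 = -1816/7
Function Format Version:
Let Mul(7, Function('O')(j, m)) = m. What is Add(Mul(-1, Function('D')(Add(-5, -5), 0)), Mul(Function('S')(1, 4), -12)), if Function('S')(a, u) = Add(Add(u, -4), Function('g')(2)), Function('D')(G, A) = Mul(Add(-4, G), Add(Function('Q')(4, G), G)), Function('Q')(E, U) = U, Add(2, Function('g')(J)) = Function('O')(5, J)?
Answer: Rational(-1816, 7) ≈ -259.43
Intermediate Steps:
Function('O')(j, m) = Mul(Rational(1, 7), m)
Function('g')(J) = Add(-2, Mul(Rational(1, 7), J))
Function('D')(G, A) = Mul(2, G, Add(-4, G)) (Function('D')(G, A) = Mul(Add(-4, G), Add(G, G)) = Mul(Add(-4, G), Mul(2, G)) = Mul(2, G, Add(-4, G)))
Function('S')(a, u) = Add(Rational(-40, 7), u) (Function('S')(a, u) = Add(Add(u, -4), Add(-2, Mul(Rational(1, 7), 2))) = Add(Add(-4, u), Add(-2, Rational(2, 7))) = Add(Add(-4, u), Rational(-12, 7)) = Add(Rational(-40, 7), u))
Add(Mul(-1, Function('D')(Add(-5, -5), 0)), Mul(Function('S')(1, 4), -12)) = Add(Mul(-1, Mul(2, Add(-5, -5), Add(-4, Add(-5, -5)))), Mul(Add(Rational(-40, 7), 4), -12)) = Add(Mul(-1, Mul(2, -10, Add(-4, -10))), Mul(Rational(-12, 7), -12)) = Add(Mul(-1, Mul(2, -10, -14)), Rational(144, 7)) = Add(Mul(-1, 280), Rational(144, 7)) = Add(-280, Rational(144, 7)) = Rational(-1816, 7)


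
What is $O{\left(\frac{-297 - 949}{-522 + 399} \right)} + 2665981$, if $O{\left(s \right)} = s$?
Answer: $\frac{327916909}{123} \approx 2.666 \cdot 10^{6}$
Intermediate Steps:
$O{\left(\frac{-297 - 949}{-522 + 399} \right)} + 2665981 = \frac{-297 - 949}{-522 + 399} + 2665981 = - \frac{1246}{-123} + 2665981 = \left(-1246\right) \left(- \frac{1}{123}\right) + 2665981 = \frac{1246}{123} + 2665981 = \frac{327916909}{123}$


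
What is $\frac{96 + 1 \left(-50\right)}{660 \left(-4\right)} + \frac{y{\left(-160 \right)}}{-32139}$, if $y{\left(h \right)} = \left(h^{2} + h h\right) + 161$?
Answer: $- \frac{22845239}{14141160} \approx -1.6155$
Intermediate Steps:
$y{\left(h \right)} = 161 + 2 h^{2}$ ($y{\left(h \right)} = \left(h^{2} + h^{2}\right) + 161 = 2 h^{2} + 161 = 161 + 2 h^{2}$)
$\frac{96 + 1 \left(-50\right)}{660 \left(-4\right)} + \frac{y{\left(-160 \right)}}{-32139} = \frac{96 + 1 \left(-50\right)}{660 \left(-4\right)} + \frac{161 + 2 \left(-160\right)^{2}}{-32139} = \frac{96 - 50}{-2640} + \left(161 + 2 \cdot 25600\right) \left(- \frac{1}{32139}\right) = 46 \left(- \frac{1}{2640}\right) + \left(161 + 51200\right) \left(- \frac{1}{32139}\right) = - \frac{23}{1320} + 51361 \left(- \frac{1}{32139}\right) = - \frac{23}{1320} - \frac{51361}{32139} = - \frac{22845239}{14141160}$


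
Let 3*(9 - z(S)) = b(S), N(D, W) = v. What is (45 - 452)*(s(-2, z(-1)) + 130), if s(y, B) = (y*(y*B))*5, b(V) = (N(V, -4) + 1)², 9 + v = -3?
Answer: 606430/3 ≈ 2.0214e+5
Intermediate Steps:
v = -12 (v = -9 - 3 = -12)
N(D, W) = -12
b(V) = 121 (b(V) = (-12 + 1)² = (-11)² = 121)
z(S) = -94/3 (z(S) = 9 - ⅓*121 = 9 - 121/3 = -94/3)
s(y, B) = 5*B*y² (s(y, B) = (y*(B*y))*5 = (B*y²)*5 = 5*B*y²)
(45 - 452)*(s(-2, z(-1)) + 130) = (45 - 452)*(5*(-94/3)*(-2)² + 130) = -407*(5*(-94/3)*4 + 130) = -407*(-1880/3 + 130) = -407*(-1490/3) = 606430/3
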